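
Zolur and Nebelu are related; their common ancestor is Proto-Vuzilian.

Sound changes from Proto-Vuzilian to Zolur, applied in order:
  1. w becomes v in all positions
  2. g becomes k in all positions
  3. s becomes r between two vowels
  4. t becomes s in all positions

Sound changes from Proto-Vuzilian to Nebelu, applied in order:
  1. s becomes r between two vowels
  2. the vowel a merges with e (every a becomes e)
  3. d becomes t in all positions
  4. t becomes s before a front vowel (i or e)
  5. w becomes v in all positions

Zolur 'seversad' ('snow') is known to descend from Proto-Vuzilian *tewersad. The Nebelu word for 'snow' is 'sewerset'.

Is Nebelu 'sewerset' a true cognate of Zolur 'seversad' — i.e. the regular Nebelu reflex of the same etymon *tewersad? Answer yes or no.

no

Derive the expected Nebelu reflex of *tewersad:
Nebelu: *tewersad > tewersed > tewerset > sewerset > severset  (by vowel merger, unconditioned shift, palatalisation, unconditioned shift)
The regular Nebelu reflex would be 'severset', but the attested form is 'sewerset'. The correspondence is irregular, so they are not cognates (the Nebelu form has a different source).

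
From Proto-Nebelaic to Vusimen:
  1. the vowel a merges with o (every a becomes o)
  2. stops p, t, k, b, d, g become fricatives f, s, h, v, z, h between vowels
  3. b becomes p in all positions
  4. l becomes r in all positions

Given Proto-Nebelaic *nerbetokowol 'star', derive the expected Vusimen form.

nerpesohowor

Vusimen: start from *nerbetokowol.
  rule 1: no change — nerbetokowol
  rule 2 (intervocalic lenition): nerbetokowol → nerbesohowol
  rule 3 (unconditioned shift): nerbesohowol → nerpesohowol
  rule 4 (unconditioned shift): nerpesohowol → nerpesohowor
  ⇒ Vusimen nerpesohowor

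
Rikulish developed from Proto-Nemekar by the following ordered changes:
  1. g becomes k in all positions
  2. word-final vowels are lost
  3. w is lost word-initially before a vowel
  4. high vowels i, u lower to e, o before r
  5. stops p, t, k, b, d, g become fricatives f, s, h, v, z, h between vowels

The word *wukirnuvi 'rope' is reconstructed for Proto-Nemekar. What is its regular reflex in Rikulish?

uhernuv

Rikulish: *wukirnuvi
  wukirnuvi (rule 1 does not apply)
  wukirnuvi → wukirnuv   [apocope]
  wukirnuv → ukirnuv   [glide loss]
  ukirnuv → ukernuv   [pre-rhotic lowering]
  ukernuv → uhernuv   [intervocalic lenition]
  giving Rikulish uhernuv.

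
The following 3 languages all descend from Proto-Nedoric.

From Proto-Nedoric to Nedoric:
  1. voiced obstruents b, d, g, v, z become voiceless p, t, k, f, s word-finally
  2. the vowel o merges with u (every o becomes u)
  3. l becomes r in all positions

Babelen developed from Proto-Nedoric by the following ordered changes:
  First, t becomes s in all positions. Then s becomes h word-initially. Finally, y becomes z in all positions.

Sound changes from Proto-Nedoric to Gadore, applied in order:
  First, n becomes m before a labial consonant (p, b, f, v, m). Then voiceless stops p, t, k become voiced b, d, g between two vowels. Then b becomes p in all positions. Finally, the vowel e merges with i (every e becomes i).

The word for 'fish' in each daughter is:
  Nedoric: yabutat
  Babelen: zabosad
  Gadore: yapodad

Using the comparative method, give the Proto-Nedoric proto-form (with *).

Position 5: Nedoric has t, Babelen has s, Gadore has d. Taking the neighbouring segments as reconstructed: Nedoric t can only go back to *t; Babelen s could go back to *t or *s; Gadore d could go back to *t or *d — the one source consistent with every daughter is *t.
Position 4: Nedoric has u, Babelen has o, Gadore has o. Babelen preserves o here (none of its changes turn any other segment into o), so the proto-segment is *o.
Continuing position by position gives *yabotad; check it forward:
Nedoric: *yabotad
  yabotad → yabotat   [final devoicing]
  yabotat → yabutat   [vowel merger]
  yabutat (rule 3 does not apply)
  giving Nedoric yabutat.
Babelen: *yabotad
  yabotad → yabosad   [unconditioned shift]
  yabosad (rule 2 does not apply)
  yabosad → zabosad   [unconditioned shift]
  giving Babelen zabosad.
Gadore: *yabotad > yabodad > yapodad  (by intervocalic voicing, unconditioned shift)
No other proto-form is consistent with every reflex, so the reconstruction is *yabotad.

*yabotad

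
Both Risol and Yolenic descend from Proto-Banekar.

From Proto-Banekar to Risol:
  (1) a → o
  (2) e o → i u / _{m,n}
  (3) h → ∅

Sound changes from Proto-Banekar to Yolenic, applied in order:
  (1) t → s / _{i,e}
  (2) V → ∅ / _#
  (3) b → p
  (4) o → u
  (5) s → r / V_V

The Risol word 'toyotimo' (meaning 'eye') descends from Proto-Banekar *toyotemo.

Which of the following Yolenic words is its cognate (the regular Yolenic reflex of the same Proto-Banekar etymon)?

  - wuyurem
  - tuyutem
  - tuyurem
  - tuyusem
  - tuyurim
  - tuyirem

tuyurem

Yolenic: start from *toyotemo.
  rule 1 (palatalisation): toyotemo → toyosemo
  rule 2 (apocope): toyosemo → toyosem
  rule 3: no change — toyosem
  rule 4 (vowel merger): toyosem → tuyusem
  rule 5 (rhotacism): tuyusem → tuyurem
  ⇒ Yolenic tuyurem
Only 'tuyurem' matches the regular Yolenic development of *toyotemo.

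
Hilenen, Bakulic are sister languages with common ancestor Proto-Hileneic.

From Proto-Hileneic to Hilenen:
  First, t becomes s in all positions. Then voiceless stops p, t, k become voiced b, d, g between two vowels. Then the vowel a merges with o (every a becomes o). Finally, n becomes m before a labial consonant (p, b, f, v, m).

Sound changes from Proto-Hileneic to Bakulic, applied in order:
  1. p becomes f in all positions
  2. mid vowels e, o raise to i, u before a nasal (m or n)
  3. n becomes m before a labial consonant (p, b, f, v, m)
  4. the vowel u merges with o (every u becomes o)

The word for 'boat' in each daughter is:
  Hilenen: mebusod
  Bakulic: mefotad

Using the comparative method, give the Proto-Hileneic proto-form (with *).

*meputad

Position 6: Hilenen has o, Bakulic has a. Bakulic preserves a here (none of its changes turn any other segment into a), so the proto-segment is *a.
Position 4: Hilenen has u, Bakulic has o. Hilenen preserves u here (none of its changes turn any other segment into u), so the proto-segment is *u.
Position 3: Hilenen has b, Bakulic has f. Taking the neighbouring segments as reconstructed: Hilenen b could go back to *p or *b; Bakulic f could go back to *p or *f — the one source consistent with every daughter is *p.
Continuing position by position gives *meputad; check it forward:
Hilenen: *meputad
  meputad → mepusad   [unconditioned shift]
  mepusad → mebusad   [intervocalic voicing]
  mebusad → mebusod   [vowel merger]
  mebusod (rule 4 does not apply)
  giving Hilenen mebusod.
Bakulic: start from *meputad.
  rule 1 (unconditioned shift): meputad → mefutad
  rule 2: no change — mefutad
  rule 3: no change — mefutad
  rule 4 (vowel merger): mefutad → mefotad
  ⇒ Bakulic mefotad
No other proto-form is consistent with every reflex, so the reconstruction is *meputad.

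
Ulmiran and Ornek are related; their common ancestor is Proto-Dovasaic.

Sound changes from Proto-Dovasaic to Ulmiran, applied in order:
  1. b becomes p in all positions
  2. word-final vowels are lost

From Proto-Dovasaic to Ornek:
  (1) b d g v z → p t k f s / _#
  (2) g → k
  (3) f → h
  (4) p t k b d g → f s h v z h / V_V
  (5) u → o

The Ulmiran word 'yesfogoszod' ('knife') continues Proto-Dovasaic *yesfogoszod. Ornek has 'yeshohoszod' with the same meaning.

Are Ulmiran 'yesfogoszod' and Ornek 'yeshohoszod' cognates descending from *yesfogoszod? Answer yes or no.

no

Derive the expected Ornek reflex of *yesfogoszod:
Ornek: *yesfogoszod
  yesfogoszod → yesfogoszot   [final devoicing]
  yesfogoszot → yesfokoszot   [unconditioned shift]
  yesfokoszot → yeshokoszot   [unconditioned shift]
  yeshokoszot → yeshohoszot   [intervocalic lenition]
  yeshohoszot (rule 5 does not apply)
  giving Ornek yeshohoszot.
The regular Ornek reflex would be 'yeshohoszot', but the attested form is 'yeshohoszod'. The correspondence is irregular, so they are not cognates (the Ornek form has a different source).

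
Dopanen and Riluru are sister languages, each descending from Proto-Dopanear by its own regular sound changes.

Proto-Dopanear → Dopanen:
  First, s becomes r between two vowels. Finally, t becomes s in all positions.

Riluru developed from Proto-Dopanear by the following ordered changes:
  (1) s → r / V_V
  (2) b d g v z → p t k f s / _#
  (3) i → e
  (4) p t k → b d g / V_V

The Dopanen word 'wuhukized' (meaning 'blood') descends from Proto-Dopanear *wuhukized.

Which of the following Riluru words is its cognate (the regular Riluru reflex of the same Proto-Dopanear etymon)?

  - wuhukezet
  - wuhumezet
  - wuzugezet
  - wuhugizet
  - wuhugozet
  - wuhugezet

wuhugezet

Riluru: start from *wuhukized.
  rule 1: no change — wuhukized
  rule 2 (final devoicing): wuhukized → wuhukizet
  rule 3 (vowel merger): wuhukizet → wuhukezet
  rule 4 (intervocalic voicing): wuhukezet → wuhugezet
  ⇒ Riluru wuhugezet
Only 'wuhugezet' matches the regular Riluru development of *wuhukized.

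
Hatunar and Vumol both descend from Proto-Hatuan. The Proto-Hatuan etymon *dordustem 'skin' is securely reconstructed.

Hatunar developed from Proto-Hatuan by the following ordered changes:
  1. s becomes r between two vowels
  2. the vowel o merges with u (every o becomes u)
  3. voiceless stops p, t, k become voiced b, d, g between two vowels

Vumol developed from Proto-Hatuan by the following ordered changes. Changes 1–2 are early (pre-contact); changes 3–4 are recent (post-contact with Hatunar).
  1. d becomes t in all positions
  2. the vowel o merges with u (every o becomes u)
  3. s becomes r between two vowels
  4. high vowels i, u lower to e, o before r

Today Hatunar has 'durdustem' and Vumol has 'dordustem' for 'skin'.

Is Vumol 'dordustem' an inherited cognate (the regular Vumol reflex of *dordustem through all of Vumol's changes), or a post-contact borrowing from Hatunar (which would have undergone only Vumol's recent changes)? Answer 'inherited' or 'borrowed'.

borrowed

If inherited, *dordustem would pass through all of Vumol's changes:
Vumol: *dordustem
  dordustem → tortustem   [unconditioned shift]
  tortustem → turtustem   [vowel merger]
  turtustem (rule 3 does not apply)
  turtustem → tortustem   [pre-rhotic lowering]
  giving Vumol tortustem.
If borrowed from Hatunar 'durdustem' after the early changes, it would undergo only the recent ones:
  rule 3 (rhotacism): no change (durdustem)
  rule 4 (pre-rhotic lowering): durdustem → dordustem
  ⇒ as a loan: dordustem
Vumol 'dordustem' matches the loan outcome 'dordustem', not the inherited 'tortustem' — it skipped the early Vumol changes, so it was borrowed from Hatunar.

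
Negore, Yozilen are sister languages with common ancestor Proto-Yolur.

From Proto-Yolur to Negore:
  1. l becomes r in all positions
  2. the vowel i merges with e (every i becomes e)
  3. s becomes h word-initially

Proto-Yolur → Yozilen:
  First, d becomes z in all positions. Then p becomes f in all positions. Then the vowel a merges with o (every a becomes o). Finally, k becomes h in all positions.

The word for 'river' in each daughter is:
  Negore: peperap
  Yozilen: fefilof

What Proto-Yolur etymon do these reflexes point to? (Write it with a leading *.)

*pepilap

Position 6: Negore has a, Yozilen has o. Negore preserves a here (none of its changes turn any other segment into a), so the proto-segment is *a.
Position 1: Negore has p, Yozilen has f. Negore preserves p here (none of its changes turn any other segment into p), so the proto-segment is *p.
Position 5: Negore has r, Yozilen has l. Yozilen preserves l here (none of its changes turn any other segment into l), so the proto-segment is *l.
Continuing position by position gives *pepilap; check it forward:
Negore: *pepilap
  pepilap → pepirap   [unconditioned shift]
  pepirap → peperap   [vowel merger]
  peperap (rule 3 does not apply)
  giving Negore peperap.
Yozilen: start from *pepilap.
  rule 1: no change — pepilap
  rule 2 (unconditioned shift): pepilap → fefilaf
  rule 3 (vowel merger): fefilaf → fefilof
  rule 4: no change — fefilof
  ⇒ Yozilen fefilof
*pepilap is the unique common source.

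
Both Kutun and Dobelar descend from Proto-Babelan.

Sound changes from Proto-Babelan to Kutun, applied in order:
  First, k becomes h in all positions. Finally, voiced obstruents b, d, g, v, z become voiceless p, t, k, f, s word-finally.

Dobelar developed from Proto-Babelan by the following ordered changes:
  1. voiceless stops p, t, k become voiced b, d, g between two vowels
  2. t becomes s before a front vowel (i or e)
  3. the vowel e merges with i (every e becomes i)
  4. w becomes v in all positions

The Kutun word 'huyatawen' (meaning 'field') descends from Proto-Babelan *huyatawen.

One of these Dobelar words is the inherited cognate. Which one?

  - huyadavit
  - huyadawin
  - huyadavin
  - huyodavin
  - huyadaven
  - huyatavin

Dobelar: *huyatawen
  huyatawen → huyadawen   [intervocalic voicing]
  huyadawen (rule 2 does not apply)
  huyadawen → huyadawin   [vowel merger]
  huyadawin → huyadavin   [unconditioned shift]
  giving Dobelar huyadavin.
Among the options, 'huyadavin' alone shows every Dobelar change applied in order.

huyadavin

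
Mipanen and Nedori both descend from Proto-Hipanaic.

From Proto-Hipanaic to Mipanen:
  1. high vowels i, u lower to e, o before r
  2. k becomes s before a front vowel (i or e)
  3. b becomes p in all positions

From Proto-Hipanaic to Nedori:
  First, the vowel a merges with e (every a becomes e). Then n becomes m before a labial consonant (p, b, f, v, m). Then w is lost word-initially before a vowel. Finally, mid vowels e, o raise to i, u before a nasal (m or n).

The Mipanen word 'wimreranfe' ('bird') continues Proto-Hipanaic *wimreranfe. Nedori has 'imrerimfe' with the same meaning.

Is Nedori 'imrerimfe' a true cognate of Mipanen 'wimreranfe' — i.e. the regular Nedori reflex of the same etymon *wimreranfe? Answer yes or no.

Derive the expected Nedori reflex of *wimreranfe:
Nedori: *wimreranfe
  wimreranfe → wimrerenfe   [vowel merger]
  wimrerenfe → wimreremfe   [nasal place assimilation]
  wimreremfe → imreremfe   [glide loss]
  imreremfe → imrerimfe   [pre-nasal raising]
  giving Nedori imrerimfe.
Nedori 'imrerimfe' matches the regular reflex exactly, so the pair is cognate.

yes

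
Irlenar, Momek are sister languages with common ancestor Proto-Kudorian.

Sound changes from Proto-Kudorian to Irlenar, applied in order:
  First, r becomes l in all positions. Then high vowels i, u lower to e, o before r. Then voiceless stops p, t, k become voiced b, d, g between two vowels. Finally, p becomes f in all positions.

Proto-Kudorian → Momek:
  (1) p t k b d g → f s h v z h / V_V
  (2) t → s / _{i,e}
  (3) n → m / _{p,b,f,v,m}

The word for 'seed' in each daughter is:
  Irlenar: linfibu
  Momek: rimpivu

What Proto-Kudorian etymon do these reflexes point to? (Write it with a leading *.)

*rinpibu

Position 3: Irlenar has n, Momek has m. Irlenar preserves n here (none of its changes turn any other segment into n), so the proto-segment is *n.
Position 1: Irlenar has l, Momek has r. Momek preserves r here (none of its changes turn any other segment into r), so the proto-segment is *r.
Position 4: Irlenar has f, Momek has p. Momek preserves p here (none of its changes turn any other segment into p), so the proto-segment is *p.
Continuing position by position gives *rinpibu; check it forward:
Irlenar: *rinpibu
  rinpibu → linpibu   [unconditioned shift]
  linpibu (rule 2 does not apply)
  linpibu (rule 3 does not apply)
  linpibu → linfibu   [unconditioned shift]
  giving Irlenar linfibu.
Momek: start from *rinpibu.
  rule 1 (intervocalic lenition): rinpibu → rinpivu
  rule 2: no change — rinpivu
  rule 3 (nasal place assimilation): rinpivu → rimpivu
  ⇒ Momek rimpivu
No other proto-form is consistent with every reflex, so the reconstruction is *rinpibu.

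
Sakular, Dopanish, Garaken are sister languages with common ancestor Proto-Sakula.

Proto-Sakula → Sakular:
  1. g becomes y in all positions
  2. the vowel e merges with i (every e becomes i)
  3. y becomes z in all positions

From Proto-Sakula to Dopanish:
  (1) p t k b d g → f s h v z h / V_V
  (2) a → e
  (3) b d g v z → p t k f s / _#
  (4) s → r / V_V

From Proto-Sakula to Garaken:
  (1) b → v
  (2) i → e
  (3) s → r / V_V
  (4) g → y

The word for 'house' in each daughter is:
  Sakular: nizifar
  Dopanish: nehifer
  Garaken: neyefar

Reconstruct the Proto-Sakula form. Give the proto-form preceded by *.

*negifar

Position 2: Sakular has i, Dopanish has e, Garaken has e. Taking the neighbouring segments as reconstructed: Sakular i could go back to *e or *i; Dopanish e could go back to *a or *e; Garaken e could go back to *e or *i — the one source consistent with every daughter is *e.
Position 6: Sakular has a, Dopanish has e, Garaken has a. Sakular preserves a here (none of its changes turn any other segment into a), so the proto-segment is *a.
Position 4: Sakular has i, Dopanish has i, Garaken has e. Dopanish preserves i here (none of its changes turn any other segment into i), so the proto-segment is *i.
Continuing position by position gives *negifar; check it forward:
Sakular: *negifar
  negifar → neyifar   [unconditioned shift]
  neyifar → niyifar   [vowel merger]
  niyifar → nizifar   [unconditioned shift]
  giving Sakular nizifar.
Dopanish: *negifar > nehifar > nehifer  (by intervocalic lenition, vowel merger)
Garaken: *negifar
  negifar (rule 1 does not apply)
  negifar → negefar   [vowel merger]
  negefar (rule 3 does not apply)
  negefar → neyefar   [unconditioned shift]
  giving Garaken neyefar.
*negifar is the unique common source.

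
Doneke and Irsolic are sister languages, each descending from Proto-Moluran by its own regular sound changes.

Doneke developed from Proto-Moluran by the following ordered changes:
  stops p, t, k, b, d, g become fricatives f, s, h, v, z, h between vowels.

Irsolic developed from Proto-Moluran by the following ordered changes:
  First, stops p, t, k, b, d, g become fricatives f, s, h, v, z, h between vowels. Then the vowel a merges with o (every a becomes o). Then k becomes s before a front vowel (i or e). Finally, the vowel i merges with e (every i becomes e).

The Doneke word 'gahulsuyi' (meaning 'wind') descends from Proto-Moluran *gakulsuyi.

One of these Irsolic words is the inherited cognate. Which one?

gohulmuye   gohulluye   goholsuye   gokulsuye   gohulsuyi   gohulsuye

Irsolic: start from *gakulsuyi.
  rule 1 (intervocalic lenition): gakulsuyi → gahulsuyi
  rule 2 (vowel merger): gahulsuyi → gohulsuyi
  rule 3: no change — gohulsuyi
  rule 4 (vowel merger): gohulsuyi → gohulsuye
  ⇒ Irsolic gohulsuye
Only 'gohulsuye' matches the regular Irsolic development of *gakulsuyi.

gohulsuye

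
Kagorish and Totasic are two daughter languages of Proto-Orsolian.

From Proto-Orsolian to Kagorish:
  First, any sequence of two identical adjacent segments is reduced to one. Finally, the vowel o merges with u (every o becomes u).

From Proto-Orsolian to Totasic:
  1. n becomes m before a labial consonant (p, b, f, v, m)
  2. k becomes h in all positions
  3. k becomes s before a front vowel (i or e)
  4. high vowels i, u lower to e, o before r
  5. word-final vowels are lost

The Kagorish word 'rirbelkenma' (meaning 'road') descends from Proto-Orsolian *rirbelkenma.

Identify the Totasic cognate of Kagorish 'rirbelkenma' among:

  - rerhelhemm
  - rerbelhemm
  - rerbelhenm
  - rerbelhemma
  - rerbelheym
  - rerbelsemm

rerbelhemm

Totasic: start from *rirbelkenma.
  rule 1 (nasal place assimilation): rirbelkenma → rirbelkemma
  rule 2 (unconditioned shift): rirbelkemma → rirbelhemma
  rule 3: no change — rirbelhemma
  rule 4 (pre-rhotic lowering): rirbelhemma → rerbelhemma
  rule 5 (apocope): rerbelhemma → rerbelhemm
  ⇒ Totasic rerbelhemm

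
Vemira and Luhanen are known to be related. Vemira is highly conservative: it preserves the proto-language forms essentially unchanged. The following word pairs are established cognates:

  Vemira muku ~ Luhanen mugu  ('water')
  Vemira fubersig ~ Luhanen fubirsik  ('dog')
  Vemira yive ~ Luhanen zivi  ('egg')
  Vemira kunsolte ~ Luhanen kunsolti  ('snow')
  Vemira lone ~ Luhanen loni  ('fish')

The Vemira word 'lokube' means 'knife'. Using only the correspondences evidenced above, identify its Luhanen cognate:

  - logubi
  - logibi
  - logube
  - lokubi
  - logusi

muku ~ mugu — Vemira k corresponds to Luhanen g between vowels (before a back vowel).
yive ~ zivi, kunsolte ~ kunsolti — Vemira e corresponds to Luhanen i word-finally.
Applying these to Vemira 'lokube':
  lokube → logube   (k→g between vowels (before a back vowel))
  logube → logubi   (e→i word-finally)
So the Luhanen cognate is 'logubi'.

logubi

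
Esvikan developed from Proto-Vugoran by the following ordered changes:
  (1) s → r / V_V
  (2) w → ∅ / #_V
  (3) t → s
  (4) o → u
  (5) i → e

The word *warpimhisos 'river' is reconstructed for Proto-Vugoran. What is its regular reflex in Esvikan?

arpemherus

Esvikan: *warpimhisos
  warpimhisos → warpimhiros   [rhotacism]
  warpimhiros → arpimhiros   [glide loss]
  arpimhiros (rule 3 does not apply)
  arpimhiros → arpimhirus   [vowel merger]
  arpimhirus → arpemherus   [vowel merger]
  giving Esvikan arpemherus.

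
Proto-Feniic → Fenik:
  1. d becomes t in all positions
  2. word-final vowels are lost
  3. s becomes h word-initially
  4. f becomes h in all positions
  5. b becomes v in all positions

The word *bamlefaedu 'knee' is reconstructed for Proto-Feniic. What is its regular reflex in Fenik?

vamlehaet

Fenik: start from *bamlefaedu.
  rule 1 (unconditioned shift): bamlefaedu → bamlefaetu
  rule 2 (apocope): bamlefaetu → bamlefaet
  rule 3: no change — bamlefaet
  rule 4 (unconditioned shift): bamlefaet → bamlehaet
  rule 5 (unconditioned shift): bamlehaet → vamlehaet
  ⇒ Fenik vamlehaet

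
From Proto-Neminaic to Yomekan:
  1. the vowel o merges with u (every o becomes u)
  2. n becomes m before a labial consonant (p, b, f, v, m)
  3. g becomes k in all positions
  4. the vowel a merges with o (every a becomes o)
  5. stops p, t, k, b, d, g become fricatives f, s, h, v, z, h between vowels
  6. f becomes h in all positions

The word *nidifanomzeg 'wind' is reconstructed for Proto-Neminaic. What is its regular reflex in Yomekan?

Yomekan: *nidifanomzeg
  nidifanomzeg → nidifanumzeg   [vowel merger]
  nidifanumzeg (rule 2 does not apply)
  nidifanumzeg → nidifanumzek   [unconditioned shift]
  nidifanumzek → nidifonumzek   [vowel merger]
  nidifonumzek → nizifonumzek   [intervocalic lenition]
  nizifonumzek → nizihonumzek   [unconditioned shift]
  giving Yomekan nizihonumzek.

nizihonumzek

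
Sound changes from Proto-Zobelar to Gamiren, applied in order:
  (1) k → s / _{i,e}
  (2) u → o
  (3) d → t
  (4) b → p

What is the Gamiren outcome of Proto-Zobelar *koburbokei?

koporposei

Gamiren: *koburbokei > koburbosei > koborbosei > koporposei  (by palatalisation, vowel merger, unconditioned shift)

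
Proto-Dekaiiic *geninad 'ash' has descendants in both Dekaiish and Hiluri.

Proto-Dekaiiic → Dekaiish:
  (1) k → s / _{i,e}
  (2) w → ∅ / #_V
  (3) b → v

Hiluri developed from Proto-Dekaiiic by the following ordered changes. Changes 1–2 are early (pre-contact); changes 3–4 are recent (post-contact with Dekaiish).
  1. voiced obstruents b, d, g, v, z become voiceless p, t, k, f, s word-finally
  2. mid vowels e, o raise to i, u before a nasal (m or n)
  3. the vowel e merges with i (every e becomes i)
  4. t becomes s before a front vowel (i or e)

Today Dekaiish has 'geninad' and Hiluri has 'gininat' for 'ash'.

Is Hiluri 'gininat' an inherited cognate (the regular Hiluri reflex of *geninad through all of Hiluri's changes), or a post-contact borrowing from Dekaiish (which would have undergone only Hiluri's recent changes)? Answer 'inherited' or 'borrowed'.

If inherited, *geninad would pass through all of Hiluri's changes:
Hiluri: *geninad > geninat > gininat  (by final devoicing, pre-nasal raising)
If borrowed from Dekaiish 'geninad' after the early changes, it would undergo only the recent ones:
  rule 3 (vowel merger): geninad → gininad
  rule 4 (palatalisation): no change (gininad)
  ⇒ as a loan: gininad
Hiluri 'gininat' matches the inherited outcome exactly, so it is an inherited cognate, not a loan.

inherited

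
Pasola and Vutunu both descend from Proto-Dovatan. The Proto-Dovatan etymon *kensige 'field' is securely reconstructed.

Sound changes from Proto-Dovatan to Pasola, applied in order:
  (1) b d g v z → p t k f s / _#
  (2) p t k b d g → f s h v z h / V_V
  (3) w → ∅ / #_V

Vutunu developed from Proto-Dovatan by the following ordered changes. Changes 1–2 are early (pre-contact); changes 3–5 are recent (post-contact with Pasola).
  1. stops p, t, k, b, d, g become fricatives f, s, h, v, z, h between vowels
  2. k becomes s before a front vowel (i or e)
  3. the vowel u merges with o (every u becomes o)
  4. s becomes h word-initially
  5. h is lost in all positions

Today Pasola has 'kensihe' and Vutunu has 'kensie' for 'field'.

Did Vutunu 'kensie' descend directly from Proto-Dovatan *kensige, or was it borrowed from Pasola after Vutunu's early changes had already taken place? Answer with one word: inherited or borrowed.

borrowed

If inherited, *kensige would pass through all of Vutunu's changes:
Vutunu: *kensige
  kensige → kensihe   [intervocalic lenition]
  kensihe → sensihe   [palatalisation]
  sensihe (rule 3 does not apply)
  sensihe → hensihe   [debuccalisation]
  hensihe → ensie   [h-loss]
  giving Vutunu ensie.
If borrowed from Pasola 'kensihe' after the early changes, it would undergo only the recent ones:
  rule 3 (vowel merger): no change (kensihe)
  rule 4 (debuccalisation): no change (kensihe)
  rule 5 (h-loss): kensihe → kensie
  ⇒ as a loan: kensie
Vutunu 'kensie' matches the loan outcome 'kensie', not the inherited 'ensie' — it skipped the early Vutunu changes, so it was borrowed from Pasola.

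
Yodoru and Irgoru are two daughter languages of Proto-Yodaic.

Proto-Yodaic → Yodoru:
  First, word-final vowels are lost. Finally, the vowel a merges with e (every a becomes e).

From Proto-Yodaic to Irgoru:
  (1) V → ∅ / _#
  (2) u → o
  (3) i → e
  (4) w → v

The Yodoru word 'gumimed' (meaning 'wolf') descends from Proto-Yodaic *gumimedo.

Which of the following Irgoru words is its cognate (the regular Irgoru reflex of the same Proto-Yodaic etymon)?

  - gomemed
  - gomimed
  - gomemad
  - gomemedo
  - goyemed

Irgoru: start from *gumimedo.
  rule 1 (apocope): gumimedo → gumimed
  rule 2 (vowel merger): gumimed → gomimed
  rule 3 (vowel merger): gomimed → gomemed
  rule 4: no change — gomemed
  ⇒ Irgoru gomemed
The other candidates each miss or misapply at least one Irgoru change.

gomemed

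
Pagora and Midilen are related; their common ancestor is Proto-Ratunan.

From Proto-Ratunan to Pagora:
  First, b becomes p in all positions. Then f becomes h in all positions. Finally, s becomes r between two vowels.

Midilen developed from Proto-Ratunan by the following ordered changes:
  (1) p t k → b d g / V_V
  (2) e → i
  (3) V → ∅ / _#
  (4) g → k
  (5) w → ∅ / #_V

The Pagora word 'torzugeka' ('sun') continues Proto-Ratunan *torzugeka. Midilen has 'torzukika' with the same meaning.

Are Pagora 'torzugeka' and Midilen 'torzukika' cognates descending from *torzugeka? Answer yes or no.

Derive the expected Midilen reflex of *torzugeka:
Midilen: start from *torzugeka.
  rule 1 (intervocalic voicing): torzugeka → torzugega
  rule 2 (vowel merger): torzugega → torzugiga
  rule 3 (apocope): torzugiga → torzugig
  rule 4 (unconditioned shift): torzugig → torzukik
  rule 5: no change — torzukik
  ⇒ Midilen torzukik
The regular Midilen reflex would be 'torzukik', but the attested form is 'torzukika'. The correspondence is irregular, so they are not cognates (the Midilen form has a different source).

no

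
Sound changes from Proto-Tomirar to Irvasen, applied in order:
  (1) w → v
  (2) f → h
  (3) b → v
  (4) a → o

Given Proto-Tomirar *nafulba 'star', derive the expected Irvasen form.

nohulvo

Irvasen: start from *nafulba.
  rule 1: no change — nafulba
  rule 2 (unconditioned shift): nafulba → nahulba
  rule 3 (unconditioned shift): nahulba → nahulva
  rule 4 (vowel merger): nahulva → nohulvo
  ⇒ Irvasen nohulvo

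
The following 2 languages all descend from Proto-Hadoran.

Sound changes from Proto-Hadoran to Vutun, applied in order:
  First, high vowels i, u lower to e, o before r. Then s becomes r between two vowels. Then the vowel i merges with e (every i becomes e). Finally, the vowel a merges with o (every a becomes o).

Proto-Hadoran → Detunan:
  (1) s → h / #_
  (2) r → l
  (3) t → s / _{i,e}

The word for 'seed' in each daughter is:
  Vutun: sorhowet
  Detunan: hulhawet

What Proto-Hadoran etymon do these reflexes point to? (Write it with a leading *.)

Position 3: Vutun has r, Detunan has l. Taking the neighbouring segments as reconstructed: Vutun r can only go back to *r; Detunan l could go back to *l or *r — the one source consistent with every daughter is *r.
Position 1: Vutun has s, Detunan has h. Vutun preserves s here (none of its changes turn any other segment into s), so the proto-segment is *s.
Verify the candidate proto-form against each daughter:
Vutun: start from *surhawet.
  rule 1 (pre-rhotic lowering): surhawet → sorhawet
  rule 2: no change — sorhawet
  rule 3: no change — sorhawet
  rule 4 (vowel merger): sorhawet → sorhowet
  ⇒ Vutun sorhowet
Detunan: *surhawet > hurhawet > hulhawet  (by debuccalisation, unconditioned shift)
*surhawet is the unique common source.

*surhawet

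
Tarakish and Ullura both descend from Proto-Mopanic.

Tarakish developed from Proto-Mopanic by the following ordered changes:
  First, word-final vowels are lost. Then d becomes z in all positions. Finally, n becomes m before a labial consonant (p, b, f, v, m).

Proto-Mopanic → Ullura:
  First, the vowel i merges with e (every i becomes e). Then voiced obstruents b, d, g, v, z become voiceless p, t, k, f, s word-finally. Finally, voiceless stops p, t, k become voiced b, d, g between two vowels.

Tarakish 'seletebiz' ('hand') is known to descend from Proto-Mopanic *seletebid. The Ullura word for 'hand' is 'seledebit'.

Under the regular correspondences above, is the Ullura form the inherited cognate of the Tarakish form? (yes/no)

Derive the expected Ullura reflex of *seletebid:
Ullura: *seletebid
  seletebid → seletebed   [vowel merger]
  seletebed → seletebet   [final devoicing]
  seletebet → seledebet   [intervocalic voicing]
  giving Ullura seledebet.
The regular Ullura reflex would be 'seledebet', but the attested form is 'seledebit'. The correspondence is irregular, so they are not cognates (the Ullura form has a different source).

no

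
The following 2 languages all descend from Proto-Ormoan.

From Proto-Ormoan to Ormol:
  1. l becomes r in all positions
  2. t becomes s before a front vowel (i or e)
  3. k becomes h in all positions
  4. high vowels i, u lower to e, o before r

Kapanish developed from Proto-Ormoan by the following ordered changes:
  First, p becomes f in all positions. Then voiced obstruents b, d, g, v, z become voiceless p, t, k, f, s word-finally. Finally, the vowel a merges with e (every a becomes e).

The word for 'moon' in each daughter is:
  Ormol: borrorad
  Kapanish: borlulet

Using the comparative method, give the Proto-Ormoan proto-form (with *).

*borlulad

Position 6: Ormol has r, Kapanish has l. Kapanish preserves l here (none of its changes turn any other segment into l), so the proto-segment is *l.
Position 7: Ormol has a, Kapanish has e. Ormol preserves a here (none of its changes turn any other segment into a), so the proto-segment is *a.
Verify the candidate proto-form against each daughter:
Ormol: *borlulad
  borlulad → borrurad   [unconditioned shift]
  borrurad (rule 2 does not apply)
  borrurad (rule 3 does not apply)
  borrurad → borrorad   [pre-rhotic lowering]
  giving Ormol borrorad.
Kapanish: start from *borlulad.
  rule 1: no change — borlulad
  rule 2 (final devoicing): borlulad → borlulat
  rule 3 (vowel merger): borlulat → borlulet
  ⇒ Kapanish borlulet
*borlulad is the unique common source.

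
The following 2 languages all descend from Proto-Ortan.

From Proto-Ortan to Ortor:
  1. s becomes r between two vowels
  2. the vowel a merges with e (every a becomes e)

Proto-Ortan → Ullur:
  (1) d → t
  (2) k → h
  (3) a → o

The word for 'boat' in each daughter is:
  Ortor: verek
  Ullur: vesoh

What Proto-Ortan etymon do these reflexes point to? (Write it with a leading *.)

Position 5: Ortor has k, Ullur has h. Ortor preserves k here (none of its changes turn any other segment into k), so the proto-segment is *k.
Position 4: Ortor has e, Ullur has o. Taking the neighbouring segments as reconstructed: Ortor e could go back to *a or *e; Ullur o could go back to *a or *o — the one source consistent with every daughter is *a.
Verify the candidate proto-form against each daughter:
Ortor: *vesak > verak > verek  (by rhotacism, vowel merger)
Ullur: *vesak
  vesak (rule 1 does not apply)
  vesak → vesah   [unconditioned shift]
  vesah → vesoh   [vowel merger]
  giving Ullur vesoh.
Only *vesak yields all of Ortor verek, Ullur vesoh.

*vesak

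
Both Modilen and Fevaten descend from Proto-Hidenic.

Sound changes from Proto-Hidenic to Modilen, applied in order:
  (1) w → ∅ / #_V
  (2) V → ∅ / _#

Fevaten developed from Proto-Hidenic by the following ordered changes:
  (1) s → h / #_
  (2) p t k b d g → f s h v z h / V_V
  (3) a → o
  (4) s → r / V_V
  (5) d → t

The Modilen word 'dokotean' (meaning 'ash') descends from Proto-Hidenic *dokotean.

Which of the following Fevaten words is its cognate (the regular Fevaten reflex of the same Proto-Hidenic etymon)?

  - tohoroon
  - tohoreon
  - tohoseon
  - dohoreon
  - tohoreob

Fevaten: *dokotean > dohosean > dohoseon > dohoreon > tohoreon  (by intervocalic lenition, vowel merger, rhotacism, unconditioned shift)
Only 'tohoreon' matches the regular Fevaten development of *dokotean.

tohoreon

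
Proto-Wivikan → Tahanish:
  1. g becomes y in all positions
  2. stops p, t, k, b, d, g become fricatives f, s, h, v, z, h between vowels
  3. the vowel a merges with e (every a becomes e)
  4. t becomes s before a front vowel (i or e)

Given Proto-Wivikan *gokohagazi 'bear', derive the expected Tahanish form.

yohoheyezi

Tahanish: *gokohagazi
  gokohagazi → yokohayazi   [unconditioned shift]
  yokohayazi → yohohayazi   [intervocalic lenition]
  yohohayazi → yohoheyezi   [vowel merger]
  yohoheyezi (rule 4 does not apply)
  giving Tahanish yohoheyezi.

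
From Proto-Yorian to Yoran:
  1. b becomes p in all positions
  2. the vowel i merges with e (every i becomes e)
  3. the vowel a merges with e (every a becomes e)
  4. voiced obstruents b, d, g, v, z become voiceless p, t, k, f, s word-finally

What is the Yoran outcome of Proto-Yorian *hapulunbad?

hepulunpet

Yoran: start from *hapulunbad.
  rule 1 (unconditioned shift): hapulunbad → hapulunpad
  rule 2: no change — hapulunpad
  rule 3 (vowel merger): hapulunpad → hepulunped
  rule 4 (final devoicing): hepulunped → hepulunpet
  ⇒ Yoran hepulunpet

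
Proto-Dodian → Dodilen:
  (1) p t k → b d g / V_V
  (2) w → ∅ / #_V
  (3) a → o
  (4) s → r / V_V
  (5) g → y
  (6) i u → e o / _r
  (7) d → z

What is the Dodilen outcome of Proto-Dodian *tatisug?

tozeruy

Dodilen: start from *tatisug.
  rule 1 (intervocalic voicing): tatisug → tadisug
  rule 2: no change — tadisug
  rule 3 (vowel merger): tadisug → todisug
  rule 4 (rhotacism): todisug → todirug
  rule 5 (unconditioned shift): todirug → todiruy
  rule 6 (pre-rhotic lowering): todiruy → toderuy
  rule 7 (unconditioned shift): toderuy → tozeruy
  ⇒ Dodilen tozeruy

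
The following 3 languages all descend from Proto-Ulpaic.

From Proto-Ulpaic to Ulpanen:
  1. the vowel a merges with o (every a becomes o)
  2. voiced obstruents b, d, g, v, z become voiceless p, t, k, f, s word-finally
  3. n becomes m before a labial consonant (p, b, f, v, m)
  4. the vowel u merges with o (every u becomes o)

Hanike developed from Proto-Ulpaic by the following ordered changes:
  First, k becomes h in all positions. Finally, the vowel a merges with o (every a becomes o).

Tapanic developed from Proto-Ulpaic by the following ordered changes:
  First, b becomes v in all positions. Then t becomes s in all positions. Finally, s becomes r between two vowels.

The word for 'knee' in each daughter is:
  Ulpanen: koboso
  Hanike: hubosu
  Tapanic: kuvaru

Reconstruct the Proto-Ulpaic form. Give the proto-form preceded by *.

Position 1: Ulpanen has k, Hanike has h, Tapanic has k. Tapanic preserves k here (none of its changes turn any other segment into k), so the proto-segment is *k.
Position 6: Ulpanen has o, Hanike has u, Tapanic has u. Hanike preserves u here (none of its changes turn any other segment into u), so the proto-segment is *u.
Continuing position by position gives *kubasu; check it forward:
Ulpanen: *kubasu
  kubasu → kubosu   [vowel merger]
  kubosu (rule 2 does not apply)
  kubosu (rule 3 does not apply)
  kubosu → koboso   [vowel merger]
  giving Ulpanen koboso.
Hanike: *kubasu
  kubasu → hubasu   [unconditioned shift]
  hubasu → hubosu   [vowel merger]
  giving Hanike hubosu.
Tapanic: *kubasu
  kubasu → kuvasu   [unconditioned shift]
  kuvasu (rule 2 does not apply)
  kuvasu → kuvaru   [rhotacism]
  giving Tapanic kuvaru.
No other proto-form is consistent with every reflex, so the reconstruction is *kubasu.

*kubasu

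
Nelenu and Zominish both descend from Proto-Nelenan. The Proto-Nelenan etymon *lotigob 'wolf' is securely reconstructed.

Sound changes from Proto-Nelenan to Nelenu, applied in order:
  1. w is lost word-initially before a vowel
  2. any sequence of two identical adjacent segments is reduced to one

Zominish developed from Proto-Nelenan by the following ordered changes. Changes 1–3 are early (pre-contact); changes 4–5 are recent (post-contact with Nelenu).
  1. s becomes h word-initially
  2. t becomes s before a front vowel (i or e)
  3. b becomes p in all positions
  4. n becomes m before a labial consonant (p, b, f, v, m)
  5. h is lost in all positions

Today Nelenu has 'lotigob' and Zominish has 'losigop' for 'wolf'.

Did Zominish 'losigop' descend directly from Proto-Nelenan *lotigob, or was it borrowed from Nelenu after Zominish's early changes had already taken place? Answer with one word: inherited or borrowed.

If inherited, *lotigob would pass through all of Zominish's changes:
Zominish: *lotigob
  lotigob (rule 1 does not apply)
  lotigob → losigob   [palatalisation]
  losigob → losigop   [unconditioned shift]
  losigop (rule 4 does not apply)
  losigop (rule 5 does not apply)
  giving Zominish losigop.
If borrowed from Nelenu 'lotigob' after the early changes, it would undergo only the recent ones:
  rule 4 (nasal place assimilation): no change (lotigob)
  rule 5 (h-loss): no change (lotigob)
  ⇒ as a loan: lotigob
Zominish 'losigop' matches the inherited outcome exactly, so it is an inherited cognate, not a loan.

inherited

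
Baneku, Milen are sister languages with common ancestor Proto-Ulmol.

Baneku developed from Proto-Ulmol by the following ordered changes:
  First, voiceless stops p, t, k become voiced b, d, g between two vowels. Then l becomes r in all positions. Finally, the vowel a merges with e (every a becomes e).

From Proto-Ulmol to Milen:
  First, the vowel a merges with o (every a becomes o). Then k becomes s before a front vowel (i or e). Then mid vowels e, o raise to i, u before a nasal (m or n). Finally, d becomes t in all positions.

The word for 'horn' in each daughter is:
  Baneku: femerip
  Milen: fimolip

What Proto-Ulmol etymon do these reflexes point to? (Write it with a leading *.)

Position 5: Baneku has r, Milen has l. Milen preserves l here (none of its changes turn any other segment into l), so the proto-segment is *l.
Position 2: Baneku has e, Milen has i. Taking the neighbouring segments as reconstructed: Baneku e could go back to *a or *e; Milen i could go back to *e or *i — the one source consistent with every daughter is *e.
Position 4: Baneku has e, Milen has o. Taking the neighbouring segments as reconstructed: Baneku e could go back to *a or *e; Milen o could go back to *a or *o — the one source consistent with every daughter is *a.
Verify the candidate proto-form against each daughter:
Baneku: *femalip > femarip > femerip  (by unconditioned shift, vowel merger)
Milen: *femalip > femolip > fimolip  (by vowel merger, pre-nasal raising)
No other proto-form is consistent with every reflex, so the reconstruction is *femalip.

*femalip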